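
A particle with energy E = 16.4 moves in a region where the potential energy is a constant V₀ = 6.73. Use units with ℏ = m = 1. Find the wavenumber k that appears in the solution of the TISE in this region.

With E > V₀ the solution is oscillatory, ψ ∝ e^{±ikx} with k = √(2m(E − V₀))/ℏ.
k = √(2 × 1 × 9.67) = 4.398.

k = 4.40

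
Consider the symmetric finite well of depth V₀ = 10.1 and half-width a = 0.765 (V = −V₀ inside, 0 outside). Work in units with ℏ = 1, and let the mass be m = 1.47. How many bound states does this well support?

N = 3

Define the well-strength parameter z₀ = (a/ℏ)√(2mV₀) = 0.765 × √(2·1.47·10.1) = 4.169.
A new bound state (alternating even/odd) appears each time z₀ passes a multiple of π/2, so N = ⌊2z₀/π⌋ + 1 = ⌊2.654⌋ + 1 = 3.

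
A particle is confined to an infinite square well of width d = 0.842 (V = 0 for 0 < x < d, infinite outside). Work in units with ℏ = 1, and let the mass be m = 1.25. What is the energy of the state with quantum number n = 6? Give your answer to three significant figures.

E = 200

The infinite-well eigenfunctions ψ_n = √(2/d) sin(nπx/d) vanish at both walls, giving E_n = n²π²ℏ²/(2md²).
E_6 = 6² × π² / (2 × 1.25 × 0.842²) = 200.5.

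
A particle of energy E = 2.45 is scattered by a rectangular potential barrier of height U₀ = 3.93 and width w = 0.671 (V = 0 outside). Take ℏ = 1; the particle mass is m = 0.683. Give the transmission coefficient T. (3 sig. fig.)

E < U₀: inside the barrier ψ ∝ e^{±κx} with κ = √(2m(U₀ − E))/ℏ = 1.422.
κw = 0.9541, sinh(κw) = 1.106.
The exact tunnelling result is T⁻¹ = 1 + U₀² sinh²(κw) / [4E(U₀ − E)] = 2.302, so T = 0.434.

T = 0.434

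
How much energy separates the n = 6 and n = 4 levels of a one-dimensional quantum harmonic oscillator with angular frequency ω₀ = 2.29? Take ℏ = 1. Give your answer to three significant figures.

E_n = ℏω₀(n + ½), so ΔE = (6 − 4) ℏω₀ = 2 × 2.29 = 4.580.

ΔE = 4.58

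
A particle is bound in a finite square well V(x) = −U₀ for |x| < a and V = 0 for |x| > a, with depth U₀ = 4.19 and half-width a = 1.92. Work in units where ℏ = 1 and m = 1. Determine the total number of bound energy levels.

N = 4

Define the well-strength parameter z₀ = (a/ℏ)√(2mU₀) = 1.92 × √(2·1·4.19) = 5.558.
The even/odd transcendental equations gain one root per π/2 in z₀, giving N = 1 + ⌊2z₀/π⌋ = 1 + ⌊3.538⌋ = 4.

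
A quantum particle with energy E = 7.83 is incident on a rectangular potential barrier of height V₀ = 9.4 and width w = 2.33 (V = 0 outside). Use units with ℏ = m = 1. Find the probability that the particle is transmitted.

Since E < V₀ the interior solution is evanescent with decay constant κ = √(2m(V₀ − E))/ℏ = 1.772.
κw = 4.129, sinh(κw) = 31.04.
The exact tunnelling result is T⁻¹ = 1 + V₀² sinh²(κw) / [4E(V₀ − E)] = 1733, so T = 0.000577.

T = 0.000577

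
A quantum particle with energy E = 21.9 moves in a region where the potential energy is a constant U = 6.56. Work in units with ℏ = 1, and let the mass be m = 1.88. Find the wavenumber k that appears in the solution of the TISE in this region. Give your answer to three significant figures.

With E > U the solution is oscillatory, ψ ∝ e^{±ikx} with k = √(2m(E − U))/ℏ.
k = √(2 × 1.88 × 15.34) = 7.595.

k = 7.59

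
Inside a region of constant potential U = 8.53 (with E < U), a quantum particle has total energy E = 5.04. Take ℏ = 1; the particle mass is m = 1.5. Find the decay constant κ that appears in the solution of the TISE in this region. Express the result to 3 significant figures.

Since E < U the TISE in this region is ψ'' = κ²ψ with κ = √(2m(U − E))/ℏ.
κ = √(2 × 1.5 × 3.49) = 3.236.

κ = 3.24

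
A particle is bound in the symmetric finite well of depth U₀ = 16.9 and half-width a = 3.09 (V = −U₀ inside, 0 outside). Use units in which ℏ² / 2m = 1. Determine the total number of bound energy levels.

The dimensionless depth is z₀ = a√(2mU₀)/ℏ = 3.09 × √(16.90) = 12.70.
A new bound state (alternating even/odd) appears each time z₀ passes a multiple of π/2, so N = ⌊2z₀/π⌋ + 1 = ⌊8.087⌋ + 1 = 9.

N = 9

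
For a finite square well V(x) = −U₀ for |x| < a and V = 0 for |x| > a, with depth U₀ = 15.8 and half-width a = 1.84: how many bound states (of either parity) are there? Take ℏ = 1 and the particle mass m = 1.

N = 7

The dimensionless depth is z₀ = a√(2mU₀)/ℏ = 1.84 × √(31.60) = 10.34.
The even/odd transcendental equations gain one root per π/2 in z₀, giving N = 1 + ⌊2z₀/π⌋ = 1 + ⌊6.585⌋ = 7.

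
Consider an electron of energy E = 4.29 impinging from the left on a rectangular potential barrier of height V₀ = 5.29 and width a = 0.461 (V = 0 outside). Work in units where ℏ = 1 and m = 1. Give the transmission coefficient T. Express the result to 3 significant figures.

T = 0.556

Since E < V₀ the interior solution is evanescent with decay constant κ = √(2m(V₀ − E))/ℏ = 1.414.
κa = 0.6520, sinh(κa) = 0.6991.
Matching ψ, ψ′ at both faces gives T = [1 + V₀² sinh²(κa) / (4E(V₀ − E))]⁻¹ = 1/1.797 = 0.556.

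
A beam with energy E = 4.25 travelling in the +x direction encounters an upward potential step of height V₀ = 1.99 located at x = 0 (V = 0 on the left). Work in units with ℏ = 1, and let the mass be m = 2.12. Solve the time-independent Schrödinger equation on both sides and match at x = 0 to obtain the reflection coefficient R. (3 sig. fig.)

On each side the TISE gives plane waves with k = √(2m(E − V))/ℏ: k₁ = √(2·2.12·4.25) = 4.245, k₂ = √(2·2.12·2.26) = 3.096.
Matching ψ and ψ′ at x = 0 gives r = (k₁ − k₂)/(k₁ + k₂), so R = r² = 0.02452 and T = 1 − R = 0.9755.

R = 0.0245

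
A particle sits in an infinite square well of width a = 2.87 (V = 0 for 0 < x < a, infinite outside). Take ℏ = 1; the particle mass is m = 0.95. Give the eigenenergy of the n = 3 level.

E = 5.68

Requiring ψ(0) = ψ(a) = 0 quantises k = nπ/a, hence E_n = ℏ²k²/2m = n²π²ℏ²/(2ma²).
E_3 = 3² × π² / (2 × 0.95 × 2.87²) = 5.676.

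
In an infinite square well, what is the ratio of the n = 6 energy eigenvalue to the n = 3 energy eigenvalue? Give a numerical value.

4

Since E_n ∝ n², the ratio is (6/3)² = 4.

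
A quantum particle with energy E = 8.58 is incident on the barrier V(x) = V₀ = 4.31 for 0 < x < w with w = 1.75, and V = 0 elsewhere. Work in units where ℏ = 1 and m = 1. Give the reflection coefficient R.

Above the barrier the interior wavenumber is k₂ = √(2m(E − V₀))/ℏ = 2.922, giving phase k₂w = 5.114.
Matching at both interfaces gives T⁻¹ = 1 + V₀² sin²(k₂w) / [4E(E − V₀)] = 1.107, hence T = 0.903.
R = 1 − T = 0.0970.

R = 0.0970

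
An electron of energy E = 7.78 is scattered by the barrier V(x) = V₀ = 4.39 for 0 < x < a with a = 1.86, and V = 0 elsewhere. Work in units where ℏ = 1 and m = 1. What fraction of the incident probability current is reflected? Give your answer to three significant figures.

R = 0.152

Above the barrier the interior wavenumber is k₂ = √(2m(E − V₀))/ℏ = 2.604, giving phase k₂a = 4.843.
Matching at both interfaces gives T⁻¹ = 1 + V₀² sin²(k₂a) / [4E(E − V₀)] = 1.180, hence T = 0.848.
R = 1 − T = 0.152.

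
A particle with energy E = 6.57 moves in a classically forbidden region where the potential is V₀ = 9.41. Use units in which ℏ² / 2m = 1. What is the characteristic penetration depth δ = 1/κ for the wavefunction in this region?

Since E < V₀ the TISE in this region is ψ'' = κ²ψ with κ = √(2m(V₀ − E))/ℏ.
κ = √(2 × 0.5 × 2.84) = 1.685. The penetration depth is δ = 1/κ = 0.593.

δ = 0.593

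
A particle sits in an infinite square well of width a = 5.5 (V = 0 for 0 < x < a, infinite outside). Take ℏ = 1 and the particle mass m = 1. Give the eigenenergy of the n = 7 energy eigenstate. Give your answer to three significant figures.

Requiring ψ(0) = ψ(a) = 0 quantises k = nπ/a, hence E_n = ℏ²k²/2m = n²π²ℏ²/(2ma²).
E_7 = 7² × π² / (2 × 1 × 5.5²) = 7.994.

E = 7.99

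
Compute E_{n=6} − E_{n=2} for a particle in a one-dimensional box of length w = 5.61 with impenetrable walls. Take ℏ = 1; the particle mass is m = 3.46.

E_n = n²π²ℏ²/(2mw²), so ΔE = (6² − 2²) π²ℏ²/(2mw²).
ΔE = 32 × π² / (2 × 3.46 × 5.61²) = 1.450.

ΔE = 1.45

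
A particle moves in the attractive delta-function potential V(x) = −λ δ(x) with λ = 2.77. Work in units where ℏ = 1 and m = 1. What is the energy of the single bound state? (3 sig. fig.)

For x ≠ 0 the bound state is ψ ∝ e^{−κ|x|}; integrating the TISE across the delta gives the cusp condition 2κ = 2mλ/ℏ², so κ = 2.770.
Then E = −ℏ²κ²/(2m) = −mλ²/(2ℏ²) = -3.836.

E = -3.84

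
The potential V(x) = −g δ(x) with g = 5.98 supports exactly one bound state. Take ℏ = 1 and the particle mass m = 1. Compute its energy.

The bound state is ψ(x) = √κ e^{−κ|x|}. The derivative jump ψ'(0⁺) − ψ'(0⁻) = −(2mg/ℏ²)ψ(0) fixes κ = mg/ℏ² = 5.980.
Then E = −ℏ²κ²/(2m) = −mg²/(2ℏ²) = -17.88.

E = -17.9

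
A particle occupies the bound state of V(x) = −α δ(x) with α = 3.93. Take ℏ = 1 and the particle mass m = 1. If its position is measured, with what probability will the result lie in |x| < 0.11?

The normalised bound state is ψ = √κ e^{−κ|x|} with κ = mα/ℏ² = 3.930.
P(|x| < d) = ∫_{−d}^{d} κ e^{−2κ|x|} dx = 1 − e^{−2κd} = 1 − e^{−0.8646} = 0.5788.

P = 0.579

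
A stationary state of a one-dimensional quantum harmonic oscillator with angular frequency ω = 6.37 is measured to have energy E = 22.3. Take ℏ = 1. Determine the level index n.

n = 3

Invert E_n = (n + ½)ℏω: n = E/ℏω − ½ = 3.001, so n = 3.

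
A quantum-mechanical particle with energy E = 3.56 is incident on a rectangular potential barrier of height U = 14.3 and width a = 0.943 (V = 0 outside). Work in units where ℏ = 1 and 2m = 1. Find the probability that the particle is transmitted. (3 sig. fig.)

E < U: inside the barrier ψ ∝ e^{±κx} with κ = √(2m(U − E))/ℏ = 3.277.
κa = 3.090, sinh(κa) = 10.97.
The exact tunnelling result is T⁻¹ = 1 + U² sinh²(κa) / [4E(U − E)] = 161.9, so T = 0.00618.

T = 0.00618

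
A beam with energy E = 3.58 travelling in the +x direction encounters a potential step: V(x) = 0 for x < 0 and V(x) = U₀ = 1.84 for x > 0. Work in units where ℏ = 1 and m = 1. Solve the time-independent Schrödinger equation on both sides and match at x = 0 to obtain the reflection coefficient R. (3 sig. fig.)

The wavenumbers are k₁ = √(2mE)/ℏ = 2.676 on the left and k₂ = √(2m(E − U₀))/ℏ = 1.865 on the right.
Continuity of ψ and ψ′ at the step yields the reflection amplitude r = (k₁ − k₂)/(k₁ + k₂) = 0.1784; thus R = |r|² = 0.03184, T = 0.9682.

R = 0.0318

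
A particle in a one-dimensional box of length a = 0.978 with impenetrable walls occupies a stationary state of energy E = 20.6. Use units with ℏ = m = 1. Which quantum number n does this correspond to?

n = 2

For an infinite well E_n = n²π²ℏ²/(2ma²), so n = (a/πℏ)√(2mE).
n = (0.978/π) × √(2 × 1 × 20.6) = 1.998 → n = 2.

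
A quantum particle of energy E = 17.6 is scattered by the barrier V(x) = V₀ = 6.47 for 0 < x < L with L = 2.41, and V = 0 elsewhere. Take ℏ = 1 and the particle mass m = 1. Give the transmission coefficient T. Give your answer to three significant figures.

T = 0.956

E > V₀: inside the barrier k₂ = √(2m(E − V₀))/ℏ = 4.718, k₂L = 11.37.
T = [1 + V₀² sin²(k₂L) / (4E(E − V₀))]⁻¹ = 1/1.046 = 0.956.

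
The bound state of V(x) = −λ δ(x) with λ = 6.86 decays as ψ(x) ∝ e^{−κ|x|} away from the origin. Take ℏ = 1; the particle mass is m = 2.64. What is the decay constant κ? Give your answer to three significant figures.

κ = 18.1

Integrate −(ℏ²/2m)ψ'' − λδ(x)ψ = Eψ from −ε to +ε: the ψ'' term gives ψ'(0⁺) − ψ'(0⁻) and the δ term gives −(2mλ/ℏ²)ψ(0).
With ψ ∝ e^{−κ|x|} this yields −2κ = −2mλ/ℏ², so κ = mλ/ℏ² = 18.11.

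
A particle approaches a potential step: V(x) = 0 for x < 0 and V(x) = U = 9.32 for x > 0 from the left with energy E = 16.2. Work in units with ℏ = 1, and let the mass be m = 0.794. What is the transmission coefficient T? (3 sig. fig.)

On each side the TISE gives plane waves with k = √(2m(E − V))/ℏ: k₁ = √(2·0.794·16.2) = 5.072, k₂ = √(2·0.794·6.88) = 3.305.
Matching ψ and ψ′ at x = 0 gives r = (k₁ − k₂)/(k₁ + k₂), so R = r² = 0.04447 and T = 1 − R = 0.9555.

T = 0.956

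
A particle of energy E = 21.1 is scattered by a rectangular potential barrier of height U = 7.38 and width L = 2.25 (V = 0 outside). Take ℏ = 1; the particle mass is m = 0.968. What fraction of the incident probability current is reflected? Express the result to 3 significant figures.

E > U: inside the barrier k₂ = √(2m(E − U))/ℏ = 5.154, k₂L = 11.60.
T = [1 + U² sin²(k₂L) / (4E(E − U))]⁻¹ = 1/1.032 = 0.969.
R = 1 − T = 0.0310.

R = 0.0310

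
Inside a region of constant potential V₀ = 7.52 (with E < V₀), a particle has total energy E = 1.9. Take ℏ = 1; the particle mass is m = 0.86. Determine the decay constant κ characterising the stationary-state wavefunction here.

Since E < V₀ the TISE in this region is ψ'' = κ²ψ with κ = √(2m(V₀ − E))/ℏ.
κ = √(2 × 0.86 × 5.62) = 3.109.

κ = 3.11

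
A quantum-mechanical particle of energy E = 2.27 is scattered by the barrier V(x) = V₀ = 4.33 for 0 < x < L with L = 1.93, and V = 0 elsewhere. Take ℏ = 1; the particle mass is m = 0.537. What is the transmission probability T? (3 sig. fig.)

T = 0.0127

Since E < V₀ the interior solution is evanescent with decay constant κ = √(2m(V₀ − E))/ℏ = 1.487.
κL = 2.871, sinh(κL) = 8.797.
Matching ψ, ψ′ at both faces gives T = [1 + V₀² sinh²(κL) / (4E(V₀ − E))]⁻¹ = 1/78.56 = 0.0127.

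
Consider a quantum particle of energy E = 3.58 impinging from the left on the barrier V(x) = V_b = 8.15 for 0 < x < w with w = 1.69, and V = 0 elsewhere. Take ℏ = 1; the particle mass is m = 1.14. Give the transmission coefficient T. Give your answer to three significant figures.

Since E < V_b the interior solution is evanescent with decay constant κ = √(2m(V_b − E))/ℏ = 3.228.
κw = 5.455, sinh(κw) = 117.0.
The exact tunnelling result is T⁻¹ = 1 + V_b² sinh²(κw) / [4E(V_b − E)] = 13890, so T = 0.0000720.

T = 0.0000720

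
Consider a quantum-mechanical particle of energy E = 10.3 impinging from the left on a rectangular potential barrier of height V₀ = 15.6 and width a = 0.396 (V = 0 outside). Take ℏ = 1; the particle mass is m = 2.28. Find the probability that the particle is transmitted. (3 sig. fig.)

T = 0.0708

E < V₀: inside the barrier ψ ∝ e^{±κx} with κ = √(2m(V₀ − E))/ℏ = 4.916.
κa = 1.947, sinh(κa) = 3.432.
Matching ψ, ψ′ at both faces gives T = [1 + V₀² sinh²(κa) / (4E(V₀ − E))]⁻¹ = 1/14.12 = 0.0708.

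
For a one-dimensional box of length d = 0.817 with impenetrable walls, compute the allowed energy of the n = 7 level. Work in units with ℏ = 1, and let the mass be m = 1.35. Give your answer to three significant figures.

The infinite-well eigenfunctions ψ_n = √(2/d) sin(nπx/d) vanish at both walls, giving E_n = n²π²ℏ²/(2md²).
E_7 = 7² × π² / (2 × 1.35 × 0.817²) = 268.3.

E = 268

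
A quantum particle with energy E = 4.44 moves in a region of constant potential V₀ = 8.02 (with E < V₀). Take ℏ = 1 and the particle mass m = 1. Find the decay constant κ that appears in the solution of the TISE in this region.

Since E < V₀ the TISE in this region is ψ'' = κ²ψ with κ = √(2m(V₀ − E))/ℏ.
κ = √(2 × 1 × 3.58) = 2.676.

κ = 2.68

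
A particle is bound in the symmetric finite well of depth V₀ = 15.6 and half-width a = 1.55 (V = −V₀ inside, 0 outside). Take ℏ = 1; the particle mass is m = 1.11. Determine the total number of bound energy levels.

N = 6

Define the well-strength parameter z₀ = (a/ℏ)√(2mV₀) = 1.55 × √(2·1.11·15.6) = 9.122.
The even/odd transcendental equations gain one root per π/2 in z₀, giving N = 1 + ⌊2z₀/π⌋ = 1 + ⌊5.807⌋ = 6.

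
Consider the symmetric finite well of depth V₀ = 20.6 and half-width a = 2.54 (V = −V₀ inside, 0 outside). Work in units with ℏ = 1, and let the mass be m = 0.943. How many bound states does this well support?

N = 11

Define the well-strength parameter z₀ = (a/ℏ)√(2mV₀) = 2.54 × √(2·0.943·20.6) = 15.83.
The even/odd transcendental equations gain one root per π/2 in z₀, giving N = 1 + ⌊2z₀/π⌋ = 1 + ⌊10.08⌋ = 11.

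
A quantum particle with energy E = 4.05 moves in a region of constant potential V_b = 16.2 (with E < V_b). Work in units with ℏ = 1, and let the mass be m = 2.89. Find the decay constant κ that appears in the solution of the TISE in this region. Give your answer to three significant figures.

Since E < V_b the TISE in this region is ψ'' = κ²ψ with κ = √(2m(V_b − E))/ℏ.
κ = √(2 × 2.89 × 12.15) = 8.380.

κ = 8.38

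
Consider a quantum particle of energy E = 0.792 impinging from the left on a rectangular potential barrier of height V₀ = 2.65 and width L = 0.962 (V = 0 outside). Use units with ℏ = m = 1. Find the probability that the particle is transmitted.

Since E < V₀ the interior solution is evanescent with decay constant κ = √(2m(V₀ − E))/ℏ = 1.928.
κL = 1.854, sinh(κL) = 3.116.
The exact tunnelling result is T⁻¹ = 1 + V₀² sinh²(κL) / [4E(V₀ − E)] = 12.58, so T = 0.0795.

T = 0.0795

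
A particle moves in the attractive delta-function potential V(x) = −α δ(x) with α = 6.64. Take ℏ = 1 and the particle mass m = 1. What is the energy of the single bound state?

The bound state is ψ(x) = √κ e^{−κ|x|}. The derivative jump ψ'(0⁺) − ψ'(0⁻) = −(2mα/ℏ²)ψ(0) fixes κ = mα/ℏ² = 6.640.
Then E = −ℏ²κ²/(2m) = −mα²/(2ℏ²) = -22.04.

E = -22.0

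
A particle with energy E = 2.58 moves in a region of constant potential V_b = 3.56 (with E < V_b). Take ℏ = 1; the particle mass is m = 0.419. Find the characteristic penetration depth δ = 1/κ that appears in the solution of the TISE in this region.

δ = 1.10

Since E < V_b the TISE in this region is ψ'' = κ²ψ with κ = √(2m(V_b − E))/ℏ.
κ = √(2 × 0.419 × 0.98) = 0.9062. The penetration depth is δ = 1/κ = 1.10.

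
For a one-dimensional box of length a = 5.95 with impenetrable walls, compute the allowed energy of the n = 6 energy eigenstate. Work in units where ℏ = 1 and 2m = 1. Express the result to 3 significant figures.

Requiring ψ(0) = ψ(a) = 0 quantises k = nπ/a, hence E_n = ℏ²k²/2m = n²π²ℏ²/(2ma²).
E_6 = 6² × π² / (2 × 0.5 × 5.95²) = 10.04.

E = 10.0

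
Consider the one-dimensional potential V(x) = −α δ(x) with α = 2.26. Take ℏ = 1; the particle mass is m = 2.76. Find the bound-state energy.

The bound state is ψ(x) = √κ e^{−κ|x|}. The derivative jump ψ'(0⁺) − ψ'(0⁻) = −(2mα/ℏ²)ψ(0) fixes κ = mα/ℏ² = 6.238.
Then E = −ℏ²κ²/(2m) = −mα²/(2ℏ²) = -7.048.

E = -7.05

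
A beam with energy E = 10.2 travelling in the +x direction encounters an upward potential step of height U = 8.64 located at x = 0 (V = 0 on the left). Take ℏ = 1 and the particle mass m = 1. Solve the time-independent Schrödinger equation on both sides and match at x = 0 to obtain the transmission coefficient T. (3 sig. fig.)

On each side the TISE gives plane waves with k = √(2m(E − V))/ℏ: k₁ = √(2·1·10.2) = 4.517, k₂ = √(2·1·1.56) = 1.766.
Continuity of ψ and ψ′ at the step yields the reflection amplitude r = (k₁ − k₂)/(k₁ + k₂) = 0.4377; thus R = |r|² = 0.1916, T = 0.8084.

T = 0.808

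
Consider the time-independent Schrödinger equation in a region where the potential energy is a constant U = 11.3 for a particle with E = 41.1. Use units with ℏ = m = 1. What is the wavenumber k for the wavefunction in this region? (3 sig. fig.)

k = 7.72

With E > U the solution is oscillatory, ψ ∝ e^{±ikx} with k = √(2m(E − U))/ℏ.
k = √(2 × 1 × 29.8) = 7.720.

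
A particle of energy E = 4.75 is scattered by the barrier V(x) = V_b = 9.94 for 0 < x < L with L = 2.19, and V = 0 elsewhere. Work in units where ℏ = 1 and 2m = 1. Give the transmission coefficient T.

T = 0.000185

E < V_b: inside the barrier ψ ∝ e^{±κx} with κ = √(2m(V_b − E))/ℏ = 2.278.
κL = 4.989, sinh(κL) = 73.40.
Matching ψ, ψ′ at both faces gives T = [1 + V_b² sinh²(κL) / (4E(V_b − E))]⁻¹ = 1/5400 = 0.000185.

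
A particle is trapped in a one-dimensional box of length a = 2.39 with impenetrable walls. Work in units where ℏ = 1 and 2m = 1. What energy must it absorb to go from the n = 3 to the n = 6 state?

E_n = n²π²ℏ²/(2ma²), so ΔE = (6² − 3²) π²ℏ²/(2ma²).
ΔE = 27 × π² / (2 × 0.5 × 2.39²) = 46.65.

ΔE = 46.7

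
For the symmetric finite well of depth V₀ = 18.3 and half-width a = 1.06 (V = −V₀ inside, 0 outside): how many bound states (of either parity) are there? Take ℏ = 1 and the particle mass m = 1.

The dimensionless depth is z₀ = a√(2mV₀)/ℏ = 1.06 × √(36.60) = 6.413.
A new bound state (alternating even/odd) appears each time z₀ passes a multiple of π/2, so N = ⌊2z₀/π⌋ + 1 = ⌊4.083⌋ + 1 = 5.

N = 5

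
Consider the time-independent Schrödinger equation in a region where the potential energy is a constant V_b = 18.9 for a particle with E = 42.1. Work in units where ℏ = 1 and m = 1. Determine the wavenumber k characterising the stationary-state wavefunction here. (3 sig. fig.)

k = 6.81

With E > V_b the solution is oscillatory, ψ ∝ e^{±ikx} with k = √(2m(E − V_b))/ℏ.
k = √(2 × 1 × 23.2) = 6.812.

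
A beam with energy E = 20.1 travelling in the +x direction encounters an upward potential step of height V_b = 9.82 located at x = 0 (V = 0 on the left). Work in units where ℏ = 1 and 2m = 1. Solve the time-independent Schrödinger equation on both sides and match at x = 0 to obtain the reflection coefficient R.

R = 0.0276

The wavenumbers are k₁ = √(2mE)/ℏ = 4.483 on the left and k₂ = √(2m(E − V_b))/ℏ = 3.206 on the right.
Matching ψ and ψ′ at x = 0 gives r = (k₁ − k₂)/(k₁ + k₂), so R = r² = 0.02758 and T = 1 − R = 0.9724.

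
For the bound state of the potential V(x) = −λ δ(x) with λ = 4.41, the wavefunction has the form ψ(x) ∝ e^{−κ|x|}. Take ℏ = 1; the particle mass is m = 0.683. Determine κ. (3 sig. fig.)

Integrating the TISE across x = 0 gives the cusp condition ψ'(0⁺) − ψ'(0⁻) = −(2mλ/ℏ²)ψ(0).
With ψ ∝ e^{−κ|x|} this yields −2κ = −2mλ/ℏ², so κ = mλ/ℏ² = 3.012.

κ = 3.01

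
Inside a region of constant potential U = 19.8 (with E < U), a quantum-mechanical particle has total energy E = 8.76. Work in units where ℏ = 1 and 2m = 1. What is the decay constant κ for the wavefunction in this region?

Since E < U the TISE in this region is ψ'' = κ²ψ with κ = √(2m(U − E))/ℏ.
κ = √(2 × 0.5 × 11.04) = 3.323.

κ = 3.32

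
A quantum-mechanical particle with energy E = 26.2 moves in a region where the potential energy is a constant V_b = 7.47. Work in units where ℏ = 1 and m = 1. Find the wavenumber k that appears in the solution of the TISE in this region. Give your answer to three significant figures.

With E > V_b the solution is oscillatory, ψ ∝ e^{±ikx} with k = √(2m(E − V_b))/ℏ.
k = √(2 × 1 × 18.73) = 6.120.

k = 6.12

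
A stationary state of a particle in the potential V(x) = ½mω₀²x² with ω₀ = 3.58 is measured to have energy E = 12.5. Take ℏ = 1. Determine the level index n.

n = 3

Invert E_n = (n + ½)ℏω₀: n = E/ℏω₀ − ½ = 2.992, so n = 3.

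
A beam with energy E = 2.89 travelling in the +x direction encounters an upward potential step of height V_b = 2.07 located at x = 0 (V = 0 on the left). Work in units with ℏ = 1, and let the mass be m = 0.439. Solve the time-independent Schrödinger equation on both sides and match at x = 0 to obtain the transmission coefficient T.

T = 0.907

On each side the TISE gives plane waves with k = √(2m(E − V))/ℏ: k₁ = √(2·0.439·2.89) = 1.593, k₂ = √(2·0.439·0.82) = 0.8485.
Matching ψ and ψ′ at x = 0 gives r = (k₁ − k₂)/(k₁ + k₂), so R = r² = 0.09297 and T = 1 − R = 0.9070.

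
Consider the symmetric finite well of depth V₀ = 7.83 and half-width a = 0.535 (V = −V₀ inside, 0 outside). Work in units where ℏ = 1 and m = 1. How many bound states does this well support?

The dimensionless depth is z₀ = a√(2mV₀)/ℏ = 0.535 × √(15.66) = 2.117.
A new bound state (alternating even/odd) appears each time z₀ passes a multiple of π/2, so N = ⌊2z₀/π⌋ + 1 = ⌊1.348⌋ + 1 = 2.

N = 2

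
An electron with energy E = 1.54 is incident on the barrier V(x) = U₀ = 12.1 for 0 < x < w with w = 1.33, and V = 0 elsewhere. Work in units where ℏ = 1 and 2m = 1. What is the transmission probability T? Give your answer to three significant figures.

Since E < U₀ the interior solution is evanescent with decay constant κ = √(2m(U₀ − E))/ℏ = 3.250.
κw = 4.322, sinh(κw) = 37.66.
The exact tunnelling result is T⁻¹ = 1 + U₀² sinh²(κw) / [4E(U₀ − E)] = 3194, so T = 0.000313.

T = 0.000313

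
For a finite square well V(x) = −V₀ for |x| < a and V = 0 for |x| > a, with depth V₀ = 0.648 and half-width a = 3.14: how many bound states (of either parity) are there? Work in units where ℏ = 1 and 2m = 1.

N = 2

The dimensionless depth is z₀ = a√(2mV₀)/ℏ = 3.14 × √(0.6480) = 2.528.
The even/odd transcendental equations gain one root per π/2 in z₀, giving N = 1 + ⌊2z₀/π⌋ = 1 + ⌊1.609⌋ = 2.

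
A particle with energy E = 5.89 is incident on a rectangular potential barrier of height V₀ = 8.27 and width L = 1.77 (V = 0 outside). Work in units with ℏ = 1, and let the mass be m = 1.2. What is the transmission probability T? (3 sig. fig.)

E < V₀: inside the barrier ψ ∝ e^{±κx} with κ = √(2m(V₀ − E))/ℏ = 2.390.
κL = 4.230, sinh(κL) = 34.36.
The exact tunnelling result is T⁻¹ = 1 + V₀² sinh²(κL) / [4E(V₀ − E)] = 1441, so T = 0.000694.

T = 0.000694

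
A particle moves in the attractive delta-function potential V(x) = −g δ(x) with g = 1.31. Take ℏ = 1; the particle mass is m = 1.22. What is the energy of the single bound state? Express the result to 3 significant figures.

E = -1.05

For x ≠ 0 the bound state is ψ ∝ e^{−κ|x|}; integrating the TISE across the delta gives the cusp condition 2κ = 2mg/ℏ², so κ = 1.598.
Then E = −ℏ²κ²/(2m) = −mg²/(2ℏ²) = -1.047.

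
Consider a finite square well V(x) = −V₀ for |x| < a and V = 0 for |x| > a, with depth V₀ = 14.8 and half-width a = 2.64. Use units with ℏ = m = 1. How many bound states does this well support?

Define the well-strength parameter z₀ = (a/ℏ)√(2mV₀) = 2.64 × √(2·1·14.8) = 14.36.
A new bound state (alternating even/odd) appears each time z₀ passes a multiple of π/2, so N = ⌊2z₀/π⌋ + 1 = ⌊9.144⌋ + 1 = 10.

N = 10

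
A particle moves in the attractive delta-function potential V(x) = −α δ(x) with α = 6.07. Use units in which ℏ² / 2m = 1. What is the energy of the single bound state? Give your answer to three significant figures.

For x ≠ 0 the bound state is ψ ∝ e^{−κ|x|}; integrating the TISE across the delta gives the cusp condition 2κ = 2mα/ℏ², so κ = 3.035.
Then E = −ℏ²κ²/(2m) = −mα²/(2ℏ²) = -9.211.

E = -9.21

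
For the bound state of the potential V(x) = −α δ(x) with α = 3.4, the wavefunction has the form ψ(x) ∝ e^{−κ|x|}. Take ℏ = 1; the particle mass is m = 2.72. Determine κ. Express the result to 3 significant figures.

κ = 9.25

Integrate −(ℏ²/2m)ψ'' − αδ(x)ψ = Eψ from −ε to +ε: the ψ'' term gives ψ'(0⁺) − ψ'(0⁻) and the δ term gives −(2mα/ℏ²)ψ(0).
With ψ ∝ e^{−κ|x|} this yields −2κ = −2mα/ℏ², so κ = mα/ℏ² = 9.248.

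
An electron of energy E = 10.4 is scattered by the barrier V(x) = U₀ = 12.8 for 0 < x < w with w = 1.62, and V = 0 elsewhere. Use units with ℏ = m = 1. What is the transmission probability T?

Since E < U₀ the interior solution is evanescent with decay constant κ = √(2m(U₀ − E))/ℏ = 2.191.
κw = 3.549, sinh(κw) = 17.38.
The exact tunnelling result is T⁻¹ = 1 + U₀² sinh²(κw) / [4E(U₀ − E)] = 496.6, so T = 0.00201.

T = 0.00201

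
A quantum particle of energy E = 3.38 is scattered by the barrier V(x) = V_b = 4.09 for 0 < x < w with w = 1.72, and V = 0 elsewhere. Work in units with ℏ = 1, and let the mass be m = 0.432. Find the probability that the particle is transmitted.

Since E < V_b the interior solution is evanescent with decay constant κ = √(2m(V_b − E))/ℏ = 0.7832.
κw = 1.347, sinh(κw) = 1.793.
The exact tunnelling result is T⁻¹ = 1 + V_b² sinh²(κw) / [4E(V_b − E)] = 6.604, so T = 0.151.

T = 0.151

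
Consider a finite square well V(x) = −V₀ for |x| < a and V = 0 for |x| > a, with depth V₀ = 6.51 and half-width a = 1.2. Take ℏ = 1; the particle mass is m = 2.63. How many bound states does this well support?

N = 5

The dimensionless depth is z₀ = a√(2mV₀)/ℏ = 1.2 × √(34.24) = 7.022.
A new bound state (alternating even/odd) appears each time z₀ passes a multiple of π/2, so N = ⌊2z₀/π⌋ + 1 = ⌊4.470⌋ + 1 = 5.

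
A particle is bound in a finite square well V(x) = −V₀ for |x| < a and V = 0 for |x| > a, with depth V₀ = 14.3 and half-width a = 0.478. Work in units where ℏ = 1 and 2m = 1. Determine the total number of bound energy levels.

Define the well-strength parameter z₀ = (a/ℏ)√(2mV₀) = 0.478 × √(2·0.5·14.3) = 1.808.
The even/odd transcendental equations gain one root per π/2 in z₀, giving N = 1 + ⌊2z₀/π⌋ = 1 + ⌊1.151⌋ = 2.

N = 2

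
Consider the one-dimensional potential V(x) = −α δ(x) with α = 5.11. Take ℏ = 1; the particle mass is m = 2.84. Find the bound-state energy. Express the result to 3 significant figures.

E = -37.1

The bound state is ψ(x) = √κ e^{−κ|x|}. The derivative jump ψ'(0⁺) − ψ'(0⁻) = −(2mα/ℏ²)ψ(0) fixes κ = mα/ℏ² = 14.51.
Then E = −ℏ²κ²/(2m) = −mα²/(2ℏ²) = -37.08.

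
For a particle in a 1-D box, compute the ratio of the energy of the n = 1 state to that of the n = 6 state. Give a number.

Since E_n ∝ n², the ratio is (1/6)² = 0.0277778.

0.0277778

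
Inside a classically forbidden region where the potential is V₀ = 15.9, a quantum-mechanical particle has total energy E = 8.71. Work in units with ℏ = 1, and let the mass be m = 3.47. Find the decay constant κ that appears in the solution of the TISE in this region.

κ = 7.06

Since E < V₀ the TISE in this region is ψ'' = κ²ψ with κ = √(2m(V₀ − E))/ℏ.
κ = √(2 × 3.47 × 7.19) = 7.064.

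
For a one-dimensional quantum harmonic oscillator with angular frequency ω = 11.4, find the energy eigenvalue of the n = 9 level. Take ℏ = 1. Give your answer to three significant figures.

E = 108

Using E_n = (n + ½)ℏω: E_9 = 9.5 × 11.4 = 108.3.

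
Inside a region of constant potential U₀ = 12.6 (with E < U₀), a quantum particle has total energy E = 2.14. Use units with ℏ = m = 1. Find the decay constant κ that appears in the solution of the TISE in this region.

Since E < U₀ the TISE in this region is ψ'' = κ²ψ with κ = √(2m(U₀ − E))/ℏ.
κ = √(2 × 1 × 10.46) = 4.574.

κ = 4.57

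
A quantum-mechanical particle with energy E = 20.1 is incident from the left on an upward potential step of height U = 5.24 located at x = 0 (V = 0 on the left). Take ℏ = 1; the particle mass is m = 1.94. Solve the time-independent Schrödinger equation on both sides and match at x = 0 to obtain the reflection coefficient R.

R = 0.00568

On each side the TISE gives plane waves with k = √(2m(E − V))/ℏ: k₁ = √(2·1.94·20.1) = 8.831, k₂ = √(2·1.94·14.86) = 7.593.
Continuity of ψ and ψ′ at the step yields the reflection amplitude r = (k₁ − k₂)/(k₁ + k₂) = 0.07537; thus R = |r|² = 0.005680, T = 0.9943.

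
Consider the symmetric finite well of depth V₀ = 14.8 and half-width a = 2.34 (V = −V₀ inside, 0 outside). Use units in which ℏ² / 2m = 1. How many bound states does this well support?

The dimensionless depth is z₀ = a√(2mV₀)/ℏ = 2.34 × √(14.80) = 9.002.
The even/odd transcendental equations gain one root per π/2 in z₀, giving N = 1 + ⌊2z₀/π⌋ = 1 + ⌊5.731⌋ = 6.

N = 6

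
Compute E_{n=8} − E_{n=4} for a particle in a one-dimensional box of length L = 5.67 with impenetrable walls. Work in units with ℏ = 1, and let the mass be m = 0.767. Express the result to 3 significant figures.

E_n = n²π²ℏ²/(2mL²), so ΔE = (8² − 4²) π²ℏ²/(2mL²).
ΔE = 48 × π² / (2 × 0.767 × 5.67²) = 9.606.

ΔE = 9.61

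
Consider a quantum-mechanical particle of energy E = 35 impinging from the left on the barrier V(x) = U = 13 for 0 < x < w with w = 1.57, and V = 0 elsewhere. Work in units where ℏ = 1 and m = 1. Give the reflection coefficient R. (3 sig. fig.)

R = 0.0369

Above the barrier the interior wavenumber is k₂ = √(2m(E − U))/ℏ = 6.633, giving phase k₂w = 10.41.
T = [1 + U² sin²(k₂w) / (4E(E − U))]⁻¹ = 1/1.038 = 0.963.
R = 1 − T = 0.0369.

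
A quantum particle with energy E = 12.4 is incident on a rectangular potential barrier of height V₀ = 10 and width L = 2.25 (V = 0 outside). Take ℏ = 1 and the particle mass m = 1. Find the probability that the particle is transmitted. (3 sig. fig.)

T = 0.555

Above the barrier the interior wavenumber is k₂ = √(2m(E − V₀))/ℏ = 2.191, giving phase k₂L = 4.930.
Matching at both interfaces gives T⁻¹ = 1 + V₀² sin²(k₂L) / [4E(E − V₀)] = 1.801, hence T = 0.555.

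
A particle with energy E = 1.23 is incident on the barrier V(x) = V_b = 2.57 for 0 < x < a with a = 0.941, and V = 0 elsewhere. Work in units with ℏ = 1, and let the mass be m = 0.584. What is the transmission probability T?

E < V_b: inside the barrier ψ ∝ e^{±κx} with κ = √(2m(V_b − E))/ℏ = 1.251.
κa = 1.177, sinh(κa) = 1.469.
The exact tunnelling result is T⁻¹ = 1 + V_b² sinh²(κa) / [4E(V_b − E)] = 3.161, so T = 0.316.

T = 0.316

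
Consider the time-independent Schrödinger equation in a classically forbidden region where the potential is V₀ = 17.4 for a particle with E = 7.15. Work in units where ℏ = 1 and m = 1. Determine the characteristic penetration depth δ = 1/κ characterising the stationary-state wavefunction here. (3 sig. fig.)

Since E < V₀ the TISE in this region is ψ'' = κ²ψ with κ = √(2m(V₀ − E))/ℏ.
κ = √(2 × 1 × 10.25) = 4.528. The penetration depth is δ = 1/κ = 0.221.

δ = 0.221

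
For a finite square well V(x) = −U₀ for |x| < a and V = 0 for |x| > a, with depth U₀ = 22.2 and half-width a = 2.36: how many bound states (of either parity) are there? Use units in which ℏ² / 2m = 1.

N = 8

The dimensionless depth is z₀ = a√(2mU₀)/ℏ = 2.36 × √(22.20) = 11.12.
A new bound state (alternating even/odd) appears each time z₀ passes a multiple of π/2, so N = ⌊2z₀/π⌋ + 1 = ⌊7.079⌋ + 1 = 8.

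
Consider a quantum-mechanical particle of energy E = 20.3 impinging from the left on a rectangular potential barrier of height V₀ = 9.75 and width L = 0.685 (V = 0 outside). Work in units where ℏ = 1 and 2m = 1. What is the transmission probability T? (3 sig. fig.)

Above the barrier the interior wavenumber is k₂ = √(2m(E − V₀))/ℏ = 3.248, giving phase k₂L = 2.225.
T = [1 + V₀² sin²(k₂L) / (4E(E − V₀))]⁻¹ = 1/1.070 = 0.935.

T = 0.935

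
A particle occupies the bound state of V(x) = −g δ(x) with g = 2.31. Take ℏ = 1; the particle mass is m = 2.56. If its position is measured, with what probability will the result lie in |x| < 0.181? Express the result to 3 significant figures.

P = 0.882

The normalised bound state is ψ = √κ e^{−κ|x|} with κ = mg/ℏ² = 5.914.
P(|x| < d) = ∫_{−d}^{d} κ e^{−2κ|x|} dx = 1 − e^{−2κd} = 1 − e^{−2.141} = 0.8824.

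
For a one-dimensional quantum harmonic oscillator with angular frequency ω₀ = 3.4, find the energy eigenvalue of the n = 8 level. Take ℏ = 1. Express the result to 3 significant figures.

E = 28.9

The oscillator eigenvalues are E_n = ℏω₀(n + ½), so E_8 = 3.4 × 8.5 = 28.90.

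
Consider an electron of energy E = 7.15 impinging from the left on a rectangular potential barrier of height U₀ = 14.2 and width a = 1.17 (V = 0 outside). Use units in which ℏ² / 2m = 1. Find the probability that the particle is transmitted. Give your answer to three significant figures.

E < U₀: inside the barrier ψ ∝ e^{±κx} with κ = √(2m(U₀ − E))/ℏ = 2.655.
κa = 3.107, sinh(κa) = 11.15.
The exact tunnelling result is T⁻¹ = 1 + U₀² sinh²(κa) / [4E(U₀ − E)] = 125.3, so T = 0.00798.

T = 0.00798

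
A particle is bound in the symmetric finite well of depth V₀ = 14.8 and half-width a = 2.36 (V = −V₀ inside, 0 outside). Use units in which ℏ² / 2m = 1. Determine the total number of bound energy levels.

Define the well-strength parameter z₀ = (a/ℏ)√(2mV₀) = 2.36 × √(2·0.5·14.8) = 9.079.
The even/odd transcendental equations gain one root per π/2 in z₀, giving N = 1 + ⌊2z₀/π⌋ = 1 + ⌊5.780⌋ = 6.

N = 6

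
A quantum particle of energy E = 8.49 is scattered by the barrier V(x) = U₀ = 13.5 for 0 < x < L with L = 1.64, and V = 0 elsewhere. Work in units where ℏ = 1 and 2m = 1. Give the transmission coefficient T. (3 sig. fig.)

E < U₀: inside the barrier ψ ∝ e^{±κx} with κ = √(2m(U₀ − E))/ℏ = 2.238.
κL = 3.671, sinh(κL) = 19.63.
The exact tunnelling result is T⁻¹ = 1 + U₀² sinh²(κL) / [4E(U₀ − E)] = 413.7, so T = 0.00242.

T = 0.00242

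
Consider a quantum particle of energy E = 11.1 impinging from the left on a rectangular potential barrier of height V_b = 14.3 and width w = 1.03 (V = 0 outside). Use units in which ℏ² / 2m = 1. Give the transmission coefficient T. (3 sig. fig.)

E < V_b: inside the barrier ψ ∝ e^{±κx} with κ = √(2m(V_b − E))/ℏ = 1.789.
κw = 1.843, sinh(κw) = 3.077.
Matching ψ, ψ′ at both faces gives T = [1 + V_b² sinh²(κw) / (4E(V_b − E))]⁻¹ = 1/14.63 = 0.0684.

T = 0.0684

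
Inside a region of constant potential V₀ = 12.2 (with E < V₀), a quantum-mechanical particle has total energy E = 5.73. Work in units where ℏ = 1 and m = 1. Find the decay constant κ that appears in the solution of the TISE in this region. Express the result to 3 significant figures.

κ = 3.60

Since E < V₀ the TISE in this region is ψ'' = κ²ψ with κ = √(2m(V₀ − E))/ℏ.
κ = √(2 × 1 × 6.47) = 3.597.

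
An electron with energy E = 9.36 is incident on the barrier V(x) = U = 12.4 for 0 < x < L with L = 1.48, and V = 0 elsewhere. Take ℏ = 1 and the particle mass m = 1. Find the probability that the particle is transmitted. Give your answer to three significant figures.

Since E < U the interior solution is evanescent with decay constant κ = √(2m(U − E))/ℏ = 2.466.
κL = 3.649, sinh(κL) = 19.21.
The exact tunnelling result is T⁻¹ = 1 + U² sinh²(κL) / [4E(U − E)] = 499.6, so T = 0.00200.

T = 0.00200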